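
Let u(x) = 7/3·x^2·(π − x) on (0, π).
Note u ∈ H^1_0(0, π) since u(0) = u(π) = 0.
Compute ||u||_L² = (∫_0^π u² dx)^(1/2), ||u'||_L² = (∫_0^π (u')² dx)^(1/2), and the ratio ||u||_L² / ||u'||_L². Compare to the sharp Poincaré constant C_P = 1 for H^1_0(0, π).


||u||_L² / ||u'||_L² = sqrt(14)*π/14 < C_P = 1.

u(x) = 7/3·x^2·(π − x), so u'(x) = 7*x*(-3*x + 2*π)/3.
u(x) = 7/3·x^2·(π − x) vanishes at x = 0 and x = π, so u ∈ H^1_0(0, π). Differentiate via the product rule and integrate the resulting polynomials term by term.
  ∫_0^π u² dx = ∫_0^π (49*x^6/9 - 98*π*x^5/9 + 49*π^2*x^4/9) dx. Term by term:
    ∫_0^π 49*x^6/9 dx = 7*π^7/9;  ∫_0^π -98*π*x^5/9 dx = -49*π^7/27;  ∫_0^π 49*π^2*x^4/9 dx = 49*π^7/45.
  Sum: 7*π^7/9 − 49*π^7/27 + 49*π^7/45 = 7*π^7/135.
  ∫_0^π (u')² dx = ∫_0^π (49*x^4 - 196*π*x^3/3 + 196*π^2*x^2/9) dx. Term by term:
    ∫_0^π 49*x^4 dx = 49*π^5/5;  ∫_0^π -196*π*x^3/3 dx = -49*π^5/3;  ∫_0^π 196*π^2*x^2/9 dx = 196*π^5/27.
  Sum: 49*π^5/5 − 49*π^5/3 + 196*π^5/27 = 98*π^5/135.
∫_0^π u² dx = 7*π^7/135, so ||u||_L² = sqrt(105)*π^(7/2)/45.
∫_0^π (u')² dx = 98*π^5/135, so ||u'||_L² = 7*sqrt(30)*π^(5/2)/45.
Ratio ||u||_L² / ||u'||_L² = sqrt(14)*π/14.
Sharp Poincaré constant on H^1_0(0, π) is C_P = L/π = 1, achieved by sin(x).
A polynomial bump cannot attain the sharp Poincaré constant (only the first sine eigenfunction does), so the ratio is strictly less than C_P, consistent with ||u||_L² ≤ C_P ||u'||_L².


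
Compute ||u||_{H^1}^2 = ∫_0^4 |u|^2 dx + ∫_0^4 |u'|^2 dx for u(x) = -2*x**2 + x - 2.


||u||_{H^1}^2 = 15308/15

The H^1 norm (squared) on an interval (0, L) is
  ||u||_{H^1}^2 = ∫_0^L u(x)^2 dx + ∫_0^L u'(x)^2 dx.
Compute u'(x) = 1 - 4*x.
Then u(x)^2 = 4*x**4 - 4*x**3 + 9*x**2 - 4*x + 4 and u'(x)^2 = 16*x**2 - 8*x + 1.
Integrate each monomial from 0 to 4 using ∫_0^4 c·x^n dx = c·4^(n+1)/(n+1):
  ∫_0^4 u(x)^2 dx = ∫_0^4 (4*x^4 - 4*x^3 + 9*x^2 - 4*x + 4) dx. Term by term:
    ∫_0^4 4*x^4 dx = 4096/5;  ∫_0^4 -4*x^3 dx = -256;  ∫_0^4 9*x^2 dx = 192;
    ∫_0^4 -4*x dx = -32;  ∫_0^4 4 dx = 16.
  Sum: 4096/5 − 256 + 192 − 32 + 16 = 3696/5.
  ∫_0^4 u'(x)^2 dx = ∫_0^4 (16*x^2 - 8*x + 1) dx. Term by term:
    ∫_0^4 16*x^2 dx = 1024/3;  ∫_0^4 -8*x dx = -64;  ∫_0^4 1 dx = 4.
  Sum: 1024/3 − 64 + 4 = 844/3.
Adding: ||u||_{H^1}^2 = 3696/5 + 844/3 = 15308/15.


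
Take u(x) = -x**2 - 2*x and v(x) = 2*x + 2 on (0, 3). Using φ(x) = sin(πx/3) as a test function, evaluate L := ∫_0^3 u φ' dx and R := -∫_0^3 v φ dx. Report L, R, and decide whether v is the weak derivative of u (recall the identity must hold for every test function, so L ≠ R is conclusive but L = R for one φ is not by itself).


LHS = 30/π, RHS = -30/π. No, v is not the weak derivative of u.

u(x) = -x**2 - 2*x, classical derivative u'(x) = -2*x - 2.
φ(x) = sin(πx/3), so φ'(x) = π*cos(π*x/3)/3.
Note φ(0) = φ(3) = 0, so the boundary term u·φ vanishes.
LHS = ∫_0^3 u(x) φ'(x) dx = ∫_0^3 (-π*x^2*cos(π*x/3)/3 - 2*π*x*cos(π*x/3)/3) dx. Term by term:
  ∫_0^3 -2*π*x*cos(π*x/3)/3 dx = 12/π;  ∫_0^3 -π*x^2*cos(π*x/3)/3 dx = 18/π.
Sum: 12/π + 18/π = 30/π.
So LHS = 30/π.
∫_0^3 v(x) φ(x) dx = ∫_0^3 (2*x*sin(π*x/3) + 2*sin(π*x/3)) dx. Term by term:
  ∫_0^3 2*sin(π*x/3) dx = 12/π;  ∫_0^3 2*x*sin(π*x/3) dx = 18/π.
Sum: 12/π + 18/π = 30/π.
So RHS = -∫_0^3 v(x) φ(x) dx = -30/π.
LHS − RHS = 60/π ≠ 0, so the identity fails.
(For a valid weak derivative the identity must hold for EVERY test function, in particular this one. The failure shows v is NOT the weak derivative of u.)
Correct weak derivative would be u'(x) = -2*x - 2.


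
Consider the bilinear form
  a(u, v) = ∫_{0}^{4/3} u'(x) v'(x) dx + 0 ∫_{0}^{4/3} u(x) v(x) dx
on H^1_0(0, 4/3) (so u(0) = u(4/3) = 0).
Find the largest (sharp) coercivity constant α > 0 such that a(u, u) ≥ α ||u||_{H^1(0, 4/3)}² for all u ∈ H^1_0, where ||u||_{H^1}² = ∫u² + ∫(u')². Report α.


α = 9*π^2/(16 + 9*π^2)

Coercivity of a(·,·) on H^1_0(0, 4/3) means a(u, u) ≥ α ||u||_{H^1}² for every u ∈ H^1_0.
The interval has length L = 4/3, and Poincaré/coercivity depend only on L. Here a(u, u) = ∫(u')² + (0)·∫u².
Here c = 0, so a(u,u) = ∫(u')² alone. The condition a(u,u) ≥ α||u||_{H^1}² reads (1−α)∫(u')² ≥ (α−c)∫u². Any admissible α is ≤ 1 (rapidly oscillating u have ∫u²/∫(u')² → 0), and α = 1 would force 0 ≥ (1−c)∫u², impossible since c < 1; so 1−α > 0. By the sharp Poincaré inequality on H^1_0 of an interval of length L, ∫(u')² ≥ (π/L)²∫u² with equality for the first sine mode sin(π(x−x₀)/L) (x₀ the left endpoint), so the inequality holds for all u iff (1−α)(π/L)² ≥ α − c, i.e. α ≤ ((π/L)² + c)/((π/L)² + 1) = (1 + c(L/π)²)/(1 + (L/π)²). (Direct route, valid since c ≤ 0: Poincaré gives c∫u² ≥ c(L/π)²∫(u')², so a(u,u) ≥ (1 + c(L/π)²)∫(u')², while ||u||_{H^1}² ≤ (1 + (L/π)²)∫(u')²; dividing yields the same α.) With (π/L)² = 9*π^2/16 and c = 0, the largest admissible constant is α = ((π/L)² + c)/((π/L)² + 1).
Simplifying, α = 9*π^2/(16 + 9*π^2).


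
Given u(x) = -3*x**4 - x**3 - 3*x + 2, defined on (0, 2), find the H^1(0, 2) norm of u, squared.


||u||_{H^1}^2 = 163822/35

The H^1 norm (squared) on an interval (0, L) is
  ||u||_{H^1}^2 = ∫_0^L u(x)^2 dx + ∫_0^L u'(x)^2 dx.
Compute u'(x) = -12*x**3 - 3*x**2 - 3.
Then u(x)^2 = 9*x**8 + 6*x**7 + x**6 + 18*x**5 - 6*x**4 - 4*x**3 + 9*x**2 - 12*x + 4 and u'(x)^2 = 144*x**6 + 72*x**5 + 9*x**4 + 72*x**3 + 18*x**2 + 9.
Integrate each monomial from 0 to 2 using ∫_0^2 c·x^n dx = c·2^(n+1)/(n+1):
  ∫_0^2 u(x)^2 dx = ∫_0^2 (9*x^8 + 6*x^7 + x^6 + 18*x^5 - 6*x^4 - 4*x^3 + 9*x^2 - 12*x + 4) dx. Term by term:
    ∫_0^2 9*x^8 dx = 512;  ∫_0^2 6*x^7 dx = 192;  ∫_0^2 x^6 dx = 128/7;
    ∫_0^2 18*x^5 dx = 192;  ∫_0^2 -6*x^4 dx = -192/5;  ∫_0^2 -4*x^3 dx = -16;
    ∫_0^2 9*x^2 dx = 24;  ∫_0^2 -12*x dx = -24;  ∫_0^2 4 dx = 8.
  Sum: 512 + 192 + 128/7 + 192 − 192/5 − 16 + 24 − 24 + 8 = 30376/35.
  ∫_0^2 u'(x)^2 dx = ∫_0^2 (144*x^6 + 72*x^5 + 9*x^4 + 72*x^3 + 18*x^2 + 9) dx. Term by term:
    ∫_0^2 144*x^6 dx = 18432/7;  ∫_0^2 72*x^5 dx = 768;  ∫_0^2 9*x^4 dx = 288/5;
    ∫_0^2 72*x^3 dx = 288;  ∫_0^2 18*x^2 dx = 48;  ∫_0^2 9 dx = 18.
  Sum: 18432/7 + 768 + 288/5 + 288 + 48 + 18 = 133446/35.
Adding: ||u||_{H^1}^2 = 30376/35 + 133446/35 = 163822/35.


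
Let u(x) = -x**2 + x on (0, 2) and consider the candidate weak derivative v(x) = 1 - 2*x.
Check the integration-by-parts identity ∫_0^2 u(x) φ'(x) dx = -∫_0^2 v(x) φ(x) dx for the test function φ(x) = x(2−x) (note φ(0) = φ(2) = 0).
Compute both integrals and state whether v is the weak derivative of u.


LHS = 4/3, RHS = 4/3. Yes, v = u' weakly.

u(x) = -x**2 + x, classical derivative u'(x) = 1 - 2*x.
φ(x) = x(2−x), so φ'(x) = 2 - 2*x.
Note φ(0) = φ(2) = 0, so the boundary term u·φ vanishes.
LHS = ∫_0^2 u(x) φ'(x) dx = ∫_0^2 (2*x^3 - 4*x^2 + 2*x) dx. Term by term:
  ∫_0^2 2*x^3 dx = 8;  ∫_0^2 -4*x^2 dx = -32/3;  ∫_0^2 2*x dx = 4.
Sum: 8 − 32/3 + 4 = 4/3.
So LHS = 4/3.
∫_0^2 v(x) φ(x) dx = ∫_0^2 (2*x^3 - 5*x^2 + 2*x) dx. Term by term:
  ∫_0^2 2*x^3 dx = 8;  ∫_0^2 -5*x^2 dx = -40/3;  ∫_0^2 2*x dx = 4.
Sum: 8 − 40/3 + 4 = -4/3.
So RHS = -∫_0^2 v(x) φ(x) dx = 4/3.
LHS = RHS, so the identity holds for this test φ.
Moreover u is smooth here and v(x) = u'(x) = 1 - 2*x pointwise, so the identity holds for every test function. Hence v is the weak derivative of u.


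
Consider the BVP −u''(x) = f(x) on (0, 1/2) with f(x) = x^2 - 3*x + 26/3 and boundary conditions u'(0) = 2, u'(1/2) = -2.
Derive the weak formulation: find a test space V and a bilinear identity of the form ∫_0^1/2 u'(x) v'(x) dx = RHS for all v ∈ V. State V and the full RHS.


V = H^1(0, 1/2) (v unrestricted at boundary; u is determined up to an additive constant); weak form: ∫_0^1/2 u'v' dx = ∫_0^1/2 (x^2 - 3*x + 26/3) v dx − 2·v(1/2) − 2·v(0) for all v ∈ V.

Multiply both sides by a test function v and integrate from 0 to 1/2:
  ∫_0^1/2 −u''(x) v(x) dx = ∫_0^1/2 f(x) v(x) dx.
Integrate the LHS by parts once:
  ∫_0^1/2 −u'' v dx = −[u'(x) v(x)]_0^1/2 + ∫_0^1/2 u'(x) v'(x) dx.
Thus ∫_0^1/2 u'(x) v'(x) dx = ∫_0^1/2 f(x) v(x) dx + [u'(x) v(x)]_0^1/2.
Choose V so that boundary terms are either known or forced to vanish.
u has inhomogeneous Neumann u'(0) = 2, u'(1/2) = -2. [u' v]_0^1/2 = (-2)·v(1/2) − (2)·v(0) = − 2·v(1/2) − 2·v(0). Take V = H^1(0, 1/2); boundary term becomes part of RHS.
Weak formulation: find u (satisfying any essential BC) such that ∫_0^1/2 u'(x) v'(x) dx = ∫_0^1/2 f v dx − 2·v(1/2) − 2·v(0) for all v ∈ V (Neumann data are natural BCs: they enter the RHS as boundary terms).
Substituting f(x) = x^2 - 3*x + 26/3, the right-hand side is ∫_0^1/2 (x^2 - 3*x + 26/3) v dx − 2·v(1/2) − 2·v(0).
Compatibility check (pure Neumann): taking v ≡ 1 ∈ V gives 0 = ∫_0^1/2 f dx + (-2) − (2), i.e. ∫_0^1/2 f dx must equal u'(0) − u'(1/2) = 4. Indeed ∫_0^1/2 (x^2 - 3*x + 26/3) dx = 4, so the data are compatible. The solution is then unique only up to an additive constant (fix it e.g. by requiring ∫_0^1/2 u dx = 0).


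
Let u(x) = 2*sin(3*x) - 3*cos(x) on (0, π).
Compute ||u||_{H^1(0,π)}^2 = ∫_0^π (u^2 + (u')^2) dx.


||u||_{H^1(0,π)}^2 = 29*π

u'(x) = 3*sin(x) + 6*cos(3*x).
Expand u² and (u')² and integrate term by term on (0, π), using: for integers n ≥ 1, ∫_0^π sin²(nx) dx = ∫_0^π cos²(nx) dx = π/2; for n ≠ n', ∫_0^π sin(nx)sin(n'x) dx = ∫_0^π cos(nx)cos(n'x) dx = 0; and by product-to-sum, ∫_0^π sin(nx)cos(n'x) dx = ½∫_0^π [sin((n+n')x) + sin((n−n')x)] dx, which is 0 when n+n' is even and 2n/(n²−n'²) when n+n' is odd (it need not vanish on (0, π)).
  u² squared terms: (-3)²·∫cos(x)² dx = 9·π/2 = 9*π/2;  (2)²·∫sin(3x)² dx = 4·π/2 = 2*π.
  u² cross terms: 2·(-3)·(2)·∫cos(x)·sin(3x) dx = -12·(0) = 0.
  So ∫_0^π u² dx = 9*π/2 + 2*π + 0 = 13*π/2.
  (u')² squared terms: (3)²·∫sin(x)² dx = 9·π/2 = 9*π/2;  (6)²·∫cos(3x)² dx = 36·π/2 = 18*π.
  (u')² cross terms: 2·(3)·(6)·∫sin(x)·cos(3x) dx = 36·(0) = 0.
  So ∫_0^π (u')² dx = 9*π/2 + 18*π + 0 = 45*π/2.
||u||_{H^1}^2 = (13*π/2) + (45*π/2) = 29*π.


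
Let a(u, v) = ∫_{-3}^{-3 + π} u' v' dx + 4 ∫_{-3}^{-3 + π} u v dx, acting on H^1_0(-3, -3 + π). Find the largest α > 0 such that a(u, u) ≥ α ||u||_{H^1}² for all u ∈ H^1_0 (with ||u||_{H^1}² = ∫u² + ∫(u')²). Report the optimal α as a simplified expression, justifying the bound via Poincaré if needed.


α = 1

Coercivity of a(·,·) on H^1_0(-3, -3 + π) means a(u, u) ≥ α ||u||_{H^1}² for every u ∈ H^1_0.
The interval has length L = π, and Poincaré/coercivity depend only on L. Here a(u, u) = ∫(u')² + (4)·∫u².
Here c = 4 ≥ 1, so a(u,u) = ∫(u')² + c∫u² ≥ ∫(u')² + ∫u² = ||u||_{H^1}², i.e. α = 1 works. No larger α is possible: a(u,u) ≥ α||u||_{H^1}² means (1−α)∫(u')² ≥ (α−c)∫u², and for the modes u_n = sin(nπ(x−x₀)/L) (x₀ the left endpoint) one has ∫u_n²/∫(u_n')² = (L/(nπ))² → 0, so a(u_n,u_n)/||u_n||_{H^1}² → 1. Hence the optimal constant is α = 1.
Therefore α = 1.


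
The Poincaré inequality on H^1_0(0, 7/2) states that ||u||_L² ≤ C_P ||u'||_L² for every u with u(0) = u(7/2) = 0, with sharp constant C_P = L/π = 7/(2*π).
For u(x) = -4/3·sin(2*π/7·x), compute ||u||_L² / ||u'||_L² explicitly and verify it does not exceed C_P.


||u||_L² / ||u'||_L² = 7/(2*π) = C_P.

u(x) = -4/3·sin(2*π/7·x), so u'(x) = -8*π*cos(2*π*x/7)/21.
Writing u(x) = A·sin(kπx/L) with A = -4/3 and k = 1, use ∫_0^L sin²(kπx/L) dx = L/2 and ∫_0^L cos²(kπx/L) dx = L/2.
u² = 16/9·sin²(2*π/7·x) and (u')² = 64*π^2/441·cos²(2*π/7·x), and each of sin², cos² integrates to L/2 = 7/4 over (0, 7/2).
∫_0^7/2 u² dx = 28/9, so ||u||_L² = 2*sqrt(7)/3.
∫_0^7/2 (u')² dx = 16*π^2/63, so ||u'||_L² = 4*sqrt(7)*π/21.
Ratio ||u||_L² / ||u'||_L² = 7/(2*π).
Sharp Poincaré constant on H^1_0(0, 7/2) is C_P = L/π = 7/(2*π), achieved by sin(2*π/7·x).
This is the k = 1 eigenfunction (up to amplitude), so the ratio equals the sharp Poincaré constant exactly.


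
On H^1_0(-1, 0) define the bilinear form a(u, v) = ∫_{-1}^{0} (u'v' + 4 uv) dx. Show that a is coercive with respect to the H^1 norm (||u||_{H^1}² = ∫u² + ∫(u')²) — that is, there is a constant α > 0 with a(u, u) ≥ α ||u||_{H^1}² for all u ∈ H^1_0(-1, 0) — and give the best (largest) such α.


α = 1

Coercivity of a(·,·) on H^1_0(-1, 0) means a(u, u) ≥ α ||u||_{H^1}² for every u ∈ H^1_0.
The interval has length L = 1, and Poincaré/coercivity depend only on L. Here a(u, u) = ∫(u')² + (4)·∫u².
Here c = 4 ≥ 1, so a(u,u) = ∫(u')² + c∫u² ≥ ∫(u')² + ∫u² = ||u||_{H^1}², i.e. α = 1 works. No larger α is possible: a(u,u) ≥ α||u||_{H^1}² means (1−α)∫(u')² ≥ (α−c)∫u², and for the modes u_n = sin(nπ(x−x₀)/L) (x₀ the left endpoint) one has ∫u_n²/∫(u_n')² = (L/(nπ))² → 0, so a(u_n,u_n)/||u_n||_{H^1}² → 1. Hence the optimal constant is α = 1.
Therefore α = 1.


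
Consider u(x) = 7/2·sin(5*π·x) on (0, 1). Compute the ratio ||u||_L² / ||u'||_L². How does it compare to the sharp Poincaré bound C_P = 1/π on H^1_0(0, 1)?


||u||_L² / ||u'||_L² = 1/(5*π) < C_P = 1/π.

u(x) = 7/2·sin(5*π·x), so u'(x) = 35*π*cos(5*π*x)/2.
Writing u(x) = A·sin(kπx/L) with A = 7/2 and k = 5, use ∫_0^L sin²(kπx/L) dx = L/2 and ∫_0^L cos²(kπx/L) dx = L/2.
u² = 49/4·sin²(5*π·x) and (u')² = 1225*π^2/4·cos²(5*π·x), and each of sin², cos² integrates to L/2 = 1/2 over (0, 1).
∫_0^1 u² dx = 49/8, so ||u||_L² = 7*sqrt(2)/4.
∫_0^1 (u')² dx = 1225*π^2/8, so ||u'||_L² = 35*sqrt(2)*π/4.
Ratio ||u||_L² / ||u'||_L² = 1/(5*π).
Sharp Poincaré constant on H^1_0(0, 1) is C_P = L/π = 1/π, achieved by sin(π·x).
This is the k = 5 harmonic; the ratio L/(kπ) is strictly less than C_P = L/π, consistent with the sharp inequality ||u||_L² ≤ C_P ||u'||_L².


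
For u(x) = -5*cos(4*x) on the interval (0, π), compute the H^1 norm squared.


||u||_{H^1(0,π)}^2 = 425*π/2

u'(x) = 20*sin(4*x).
Expand u² and (u')² and integrate term by term on (0, π), using: for integers n ≥ 1, ∫_0^π sin²(nx) dx = ∫_0^π cos²(nx) dx = π/2; for n ≠ n', ∫_0^π sin(nx)sin(n'x) dx = ∫_0^π cos(nx)cos(n'x) dx = 0; and by product-to-sum, ∫_0^π sin(nx)cos(n'x) dx = ½∫_0^π [sin((n+n')x) + sin((n−n')x)] dx, which is 0 when n+n' is even and 2n/(n²−n'²) when n+n' is odd (it need not vanish on (0, π)).
  u² squared terms: (-5)²·∫cos(4x)² dx = 25·π/2 = 25*π/2.
  So ∫_0^π u² dx = 25*π/2.
  (u')² squared terms: (20)²·∫sin(4x)² dx = 400·π/2 = 200*π.
  So ∫_0^π (u')² dx = 200*π.
||u||_{H^1}^2 = (25*π/2) + (200*π) = 425*π/2.


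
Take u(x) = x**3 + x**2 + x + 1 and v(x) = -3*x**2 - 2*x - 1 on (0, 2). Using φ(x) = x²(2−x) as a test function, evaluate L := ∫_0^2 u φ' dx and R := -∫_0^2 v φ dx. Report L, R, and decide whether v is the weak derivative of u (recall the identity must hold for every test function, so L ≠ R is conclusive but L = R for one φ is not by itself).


LHS = -164/15, RHS = 164/15. No, v is not the weak derivative of u.

u(x) = x**3 + x**2 + x + 1, classical derivative u'(x) = 3*x**2 + 2*x + 1.
φ(x) = x²(2−x), so φ'(x) = x*(4 - 3*x).
Note φ(0) = φ(2) = 0, so the boundary term u·φ vanishes.
LHS = ∫_0^2 u(x) φ'(x) dx = ∫_0^2 (-3*x^5 + x^4 + x^3 + x^2 + 4*x) dx. Term by term:
  ∫_0^2 -3*x^5 dx = -32;  ∫_0^2 x^4 dx = 32/5;  ∫_0^2 x^3 dx = 4;
  ∫_0^2 x^2 dx = 8/3;  ∫_0^2 4*x dx = 8.
Sum: -32 + 32/5 + 4 + 8/3 + 8 = -164/15.
So LHS = -164/15.
∫_0^2 v(x) φ(x) dx = ∫_0^2 (3*x^5 - 4*x^4 - 3*x^3 - 2*x^2) dx. Term by term:
  ∫_0^2 3*x^5 dx = 32;  ∫_0^2 -4*x^4 dx = -128/5;  ∫_0^2 -3*x^3 dx = -12;
  ∫_0^2 -2*x^2 dx = -16/3.
Sum: 32 − 128/5 − 12 − 16/3 = -164/15.
So RHS = -∫_0^2 v(x) φ(x) dx = 164/15.
LHS − RHS = -328/15 ≠ 0, so the identity fails.
(For a valid weak derivative the identity must hold for EVERY test function, in particular this one. The failure shows v is NOT the weak derivative of u.)
Correct weak derivative would be u'(x) = 3*x**2 + 2*x + 1.


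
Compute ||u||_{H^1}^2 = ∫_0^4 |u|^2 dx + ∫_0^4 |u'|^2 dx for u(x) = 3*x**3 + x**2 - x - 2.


||u||_{H^1}^2 = 4388084/105

The H^1 norm (squared) on an interval (0, L) is
  ||u||_{H^1}^2 = ∫_0^L u(x)^2 dx + ∫_0^L u'(x)^2 dx.
Compute u'(x) = 9*x**2 + 2*x - 1.
Then u(x)^2 = 9*x**6 + 6*x**5 - 5*x**4 - 14*x**3 - 3*x**2 + 4*x + 4 and u'(x)^2 = 81*x**4 + 36*x**3 - 14*x**2 - 4*x + 1.
Integrate each monomial from 0 to 4 using ∫_0^4 c·x^n dx = c·4^(n+1)/(n+1):
  ∫_0^4 u(x)^2 dx = ∫_0^4 (9*x^6 + 6*x^5 - 5*x^4 - 14*x^3 - 3*x^2 + 4*x + 4) dx. Term by term:
    ∫_0^4 9*x^6 dx = 147456/7;  ∫_0^4 6*x^5 dx = 4096;  ∫_0^4 -5*x^4 dx = -1024;
    ∫_0^4 -14*x^3 dx = -896;  ∫_0^4 -3*x^2 dx = -64;  ∫_0^4 4*x dx = 32;
    ∫_0^4 4 dx = 16.
  Sum: 147456/7 + 4096 − 1024 − 896 − 64 + 32 + 16 = 162576/7.
  ∫_0^4 u'(x)^2 dx = ∫_0^4 (81*x^4 + 36*x^3 - 14*x^2 - 4*x + 1) dx. Term by term:
    ∫_0^4 81*x^4 dx = 82944/5;  ∫_0^4 36*x^3 dx = 2304;  ∫_0^4 -14*x^2 dx = -896/3;
    ∫_0^4 -4*x dx = -32;  ∫_0^4 1 dx = 4.
  Sum: 82944/5 + 2304 − 896/3 − 32 + 4 = 278492/15.
Adding: ||u||_{H^1}^2 = 162576/7 + 278492/15 = 4388084/105.


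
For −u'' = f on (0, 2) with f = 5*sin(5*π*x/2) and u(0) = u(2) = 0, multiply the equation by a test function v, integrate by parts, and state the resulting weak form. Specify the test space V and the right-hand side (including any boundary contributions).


V = H^1_0(0, 2) (so v(0) = v(2) = 0); weak form: ∫_0^2 u'v' dx = ∫_0^2 (5*sin(5*π*x/2)) v dx for all v ∈ V.

Multiply both sides by a test function v and integrate from 0 to 2:
  ∫_0^2 −u''(x) v(x) dx = ∫_0^2 f(x) v(x) dx.
Integrate the LHS by parts once:
  ∫_0^2 −u'' v dx = −[u'(x) v(x)]_0^2 + ∫_0^2 u'(x) v'(x) dx.
Thus ∫_0^2 u'(x) v'(x) dx = ∫_0^2 f(x) v(x) dx + [u'(x) v(x)]_0^2.
Choose V so that boundary terms are either known or forced to vanish.
u is Dirichlet: u(0) = u(2) = 0. Let V = H^1_0(0, 2); then v(0) = v(2) = 0, and [u' v]_0^2 = 0.
Weak formulation: find u (satisfying any essential BC) such that ∫_0^2 u'(x) v'(x) dx = ∫_0^2 f v dx for all v ∈ V.
Substituting f(x) = 5*sin(5*π*x/2), the right-hand side is ∫_0^2 (5*sin(5*π*x/2)) v dx.


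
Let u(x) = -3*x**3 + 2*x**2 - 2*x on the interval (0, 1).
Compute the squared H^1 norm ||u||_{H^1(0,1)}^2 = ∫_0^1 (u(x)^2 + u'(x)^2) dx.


||u||_{H^1}^2 = 1402/105

The H^1 norm (squared) on an interval (0, L) is
  ||u||_{H^1}^2 = ∫_0^L u(x)^2 dx + ∫_0^L u'(x)^2 dx.
Compute u'(x) = -9*x**2 + 4*x - 2.
Then u(x)^2 = 9*x**6 - 12*x**5 + 16*x**4 - 8*x**3 + 4*x**2 and u'(x)^2 = 81*x**4 - 72*x**3 + 52*x**2 - 16*x + 4.
Integrate each monomial from 0 to 1 using ∫_0^1 c·x^n dx = c·1^(n+1)/(n+1):
  ∫_0^1 u(x)^2 dx = ∫_0^1 (9*x^6 - 12*x^5 + 16*x^4 - 8*x^3 + 4*x^2) dx. Term by term:
    ∫_0^1 9*x^6 dx = 9/7;  ∫_0^1 -12*x^5 dx = -2;  ∫_0^1 16*x^4 dx = 16/5;
    ∫_0^1 -8*x^3 dx = -2;  ∫_0^1 4*x^2 dx = 4/3.
  Sum: 9/7 − 2 + 16/5 − 2 + 4/3 = 191/105.
  ∫_0^1 u'(x)^2 dx = ∫_0^1 (81*x^4 - 72*x^3 + 52*x^2 - 16*x + 4) dx. Term by term:
    ∫_0^1 81*x^4 dx = 81/5;  ∫_0^1 -72*x^3 dx = -18;  ∫_0^1 52*x^2 dx = 52/3;
    ∫_0^1 -16*x dx = -8;  ∫_0^1 4 dx = 4.
  Sum: 81/5 − 18 + 52/3 − 8 + 4 = 173/15.
Adding: ||u||_{H^1}^2 = 191/105 + 173/15 = 1402/105.


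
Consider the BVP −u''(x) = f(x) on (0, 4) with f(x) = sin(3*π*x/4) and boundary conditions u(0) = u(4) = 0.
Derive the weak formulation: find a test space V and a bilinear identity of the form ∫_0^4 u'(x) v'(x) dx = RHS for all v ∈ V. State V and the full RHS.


V = H^1_0(0, 4) (so v(0) = v(4) = 0); weak form: ∫_0^4 u'v' dx = ∫_0^4 (sin(3*π*x/4)) v dx for all v ∈ V.

Multiply both sides by a test function v and integrate from 0 to 4:
  ∫_0^4 −u''(x) v(x) dx = ∫_0^4 f(x) v(x) dx.
Integrate the LHS by parts once:
  ∫_0^4 −u'' v dx = −[u'(x) v(x)]_0^4 + ∫_0^4 u'(x) v'(x) dx.
Thus ∫_0^4 u'(x) v'(x) dx = ∫_0^4 f(x) v(x) dx + [u'(x) v(x)]_0^4.
Choose V so that boundary terms are either known or forced to vanish.
u is Dirichlet: u(0) = u(4) = 0. Let V = H^1_0(0, 4); then v(0) = v(4) = 0, and [u' v]_0^4 = 0.
Weak formulation: find u (satisfying any essential BC) such that ∫_0^4 u'(x) v'(x) dx = ∫_0^4 f v dx for all v ∈ V.
Substituting f(x) = sin(3*π*x/4), the right-hand side is ∫_0^4 (sin(3*π*x/4)) v dx.


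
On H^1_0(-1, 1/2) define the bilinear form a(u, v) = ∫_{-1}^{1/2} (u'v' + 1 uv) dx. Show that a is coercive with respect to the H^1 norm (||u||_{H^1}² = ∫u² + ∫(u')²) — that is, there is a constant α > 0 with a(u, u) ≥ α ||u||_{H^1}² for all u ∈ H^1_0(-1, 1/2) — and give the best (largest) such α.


α = 1

Coercivity of a(·,·) on H^1_0(-1, 1/2) means a(u, u) ≥ α ||u||_{H^1}² for every u ∈ H^1_0.
The interval has length L = 3/2, and Poincaré/coercivity depend only on L. Here a(u, u) = ∫(u')² + (1)·∫u².
Here c = 1 ≥ 1, so a(u,u) = ∫(u')² + c∫u² ≥ ∫(u')² + ∫u² = ||u||_{H^1}², i.e. α = 1 works. No larger α is possible: a(u,u) ≥ α||u||_{H^1}² means (1−α)∫(u')² ≥ (α−c)∫u², and for the modes u_n = sin(nπ(x−x₀)/L) (x₀ the left endpoint) one has ∫u_n²/∫(u_n')² = (L/(nπ))² → 0, so a(u_n,u_n)/||u_n||_{H^1}² → 1. Hence the optimal constant is α = 1.
Therefore α = 1.


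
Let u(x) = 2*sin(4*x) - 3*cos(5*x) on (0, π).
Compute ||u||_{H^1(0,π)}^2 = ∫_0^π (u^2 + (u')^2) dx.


||u||_{H^1(0,π)}^2 = 832/3 + 151*π

u'(x) = 15*sin(5*x) + 8*cos(4*x).
Expand u² and (u')² and integrate term by term on (0, π), using: for integers n ≥ 1, ∫_0^π sin²(nx) dx = ∫_0^π cos²(nx) dx = π/2; for n ≠ n', ∫_0^π sin(nx)sin(n'x) dx = ∫_0^π cos(nx)cos(n'x) dx = 0; and by product-to-sum, ∫_0^π sin(nx)cos(n'x) dx = ½∫_0^π [sin((n+n')x) + sin((n−n')x)] dx, which is 0 when n+n' is even and 2n/(n²−n'²) when n+n' is odd (it need not vanish on (0, π)).
  u² squared terms: (-3)²·∫cos(5x)² dx = 9·π/2 = 9*π/2;  (2)²·∫sin(4x)² dx = 4·π/2 = 2*π.
  u² cross terms: 2·(-3)·(2)·∫cos(5x)·sin(4x) dx = -12·(-8/9) = 32/3.
  So ∫_0^π u² dx = 9*π/2 + 2*π + 32/3 = 32/3 + 13*π/2.
  (u')² squared terms: (8)²·∫cos(4x)² dx = 64·π/2 = 32*π;  (15)²·∫sin(5x)² dx = 225·π/2 = 225*π/2.
  (u')² cross terms: 2·(8)·(15)·∫cos(4x)·sin(5x) dx = 240·(10/9) = 800/3.
  So ∫_0^π (u')² dx = 32*π + 225*π/2 + 800/3 = 800/3 + 289*π/2.
||u||_{H^1}^2 = (32/3 + 13*π/2) + (800/3 + 289*π/2) = 832/3 + 151*π.


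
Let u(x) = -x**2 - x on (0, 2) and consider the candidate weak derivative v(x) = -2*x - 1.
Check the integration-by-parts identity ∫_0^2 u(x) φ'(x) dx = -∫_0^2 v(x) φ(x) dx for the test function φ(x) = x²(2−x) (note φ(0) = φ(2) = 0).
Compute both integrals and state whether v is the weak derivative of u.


LHS = 68/15, RHS = 68/15. Yes, v = u' weakly.

u(x) = -x**2 - x, classical derivative u'(x) = -2*x - 1.
φ(x) = x²(2−x), so φ'(x) = x*(4 - 3*x).
Note φ(0) = φ(2) = 0, so the boundary term u·φ vanishes.
LHS = ∫_0^2 u(x) φ'(x) dx = ∫_0^2 (3*x^4 - x^3 - 4*x^2) dx. Term by term:
  ∫_0^2 3*x^4 dx = 96/5;  ∫_0^2 -x^3 dx = -4;  ∫_0^2 -4*x^2 dx = -32/3.
Sum: 96/5 − 4 − 32/3 = 68/15.
So LHS = 68/15.
∫_0^2 v(x) φ(x) dx = ∫_0^2 (2*x^4 - 3*x^3 - 2*x^2) dx. Term by term:
  ∫_0^2 2*x^4 dx = 64/5;  ∫_0^2 -3*x^3 dx = -12;  ∫_0^2 -2*x^2 dx = -16/3.
Sum: 64/5 − 12 − 16/3 = -68/15.
So RHS = -∫_0^2 v(x) φ(x) dx = 68/15.
LHS = RHS, so the identity holds for this test φ.
Moreover u is smooth here and v(x) = u'(x) = -2*x - 1 pointwise, so the identity holds for every test function. Hence v is the weak derivative of u.


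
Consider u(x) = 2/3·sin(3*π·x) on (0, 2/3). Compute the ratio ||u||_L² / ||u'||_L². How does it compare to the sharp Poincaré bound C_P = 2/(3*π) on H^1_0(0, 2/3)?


||u||_L² / ||u'||_L² = 1/(3*π) < C_P = 2/(3*π).

u(x) = 2/3·sin(3*π·x), so u'(x) = 2*π*cos(3*π*x).
Writing u(x) = A·sin(kπx/L) with A = 2/3 and k = 2, use ∫_0^L sin²(kπx/L) dx = L/2 and ∫_0^L cos²(kπx/L) dx = L/2.
u² = 4/9·sin²(3*π·x) and (u')² = 4*π^2·cos²(3*π·x), and each of sin², cos² integrates to L/2 = 1/3 over (0, 2/3).
∫_0^2/3 u² dx = 4/27, so ||u||_L² = 2*sqrt(3)/9.
∫_0^2/3 (u')² dx = 4*π^2/3, so ||u'||_L² = 2*sqrt(3)*π/3.
Ratio ||u||_L² / ||u'||_L² = 1/(3*π).
Sharp Poincaré constant on H^1_0(0, 2/3) is C_P = L/π = 2/(3*π), achieved by sin(3*π/2·x).
This is the k = 2 harmonic; the ratio L/(kπ) is strictly less than C_P = L/π, consistent with the sharp inequality ||u||_L² ≤ C_P ||u'||_L².


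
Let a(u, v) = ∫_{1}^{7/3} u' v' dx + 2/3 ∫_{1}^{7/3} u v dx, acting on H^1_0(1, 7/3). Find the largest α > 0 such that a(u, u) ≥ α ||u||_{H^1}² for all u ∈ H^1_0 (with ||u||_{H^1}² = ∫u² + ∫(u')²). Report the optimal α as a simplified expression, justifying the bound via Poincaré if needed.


α = (32 + 27*π^2)/(3*(16 + 9*π^2))

Coercivity of a(·,·) on H^1_0(1, 7/3) means a(u, u) ≥ α ||u||_{H^1}² for every u ∈ H^1_0.
The interval has length L = 4/3, and Poincaré/coercivity depend only on L. Here a(u, u) = ∫(u')² + (2/3)·∫u².
Here 0 < c = 2/3 < 1. The condition a(u,u) ≥ α||u||_{H^1}² reads (1−α)∫(u')² ≥ (α−c)∫u². Any admissible α is ≤ 1 (rapidly oscillating u have ∫u²/∫(u')² → 0), and α = 1 would force 0 ≥ (1−c)∫u², impossible since c < 1; so 1−α > 0. By the sharp Poincaré inequality on H^1_0 of an interval of length L, ∫(u')² ≥ (π/L)²∫u² with equality for the first sine mode sin(π(x−x₀)/L) (x₀ the left endpoint), so the inequality holds for all u iff (1−α)(π/L)² ≥ α − c, i.e. α ≤ ((π/L)² + c)/((π/L)² + 1) = (1 + c(L/π)²)/(1 + (L/π)²). With (π/L)² = 9*π^2/16 and c = 2/3, the largest admissible constant is α = ((π/L)² + c)/((π/L)² + 1).
Simplifying, α = (32 + 27*π^2)/(3*(16 + 9*π^2)).


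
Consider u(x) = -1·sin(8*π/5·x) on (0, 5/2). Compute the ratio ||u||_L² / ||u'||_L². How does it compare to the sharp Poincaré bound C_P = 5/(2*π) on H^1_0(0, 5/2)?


||u||_L² / ||u'||_L² = 5/(8*π) < C_P = 5/(2*π).

u(x) = -1·sin(8*π/5·x), so u'(x) = -8*π*cos(8*π*x/5)/5.
Writing u(x) = A·sin(kπx/L) with A = -1 and k = 4, use ∫_0^L sin²(kπx/L) dx = L/2 and ∫_0^L cos²(kπx/L) dx = L/2.
u² = 1·sin²(8*π/5·x) and (u')² = 64*π^2/25·cos²(8*π/5·x), and each of sin², cos² integrates to L/2 = 5/4 over (0, 5/2).
∫_0^5/2 u² dx = 5/4, so ||u||_L² = sqrt(5)/2.
∫_0^5/2 (u')² dx = 16*π^2/5, so ||u'||_L² = 4*sqrt(5)*π/5.
Ratio ||u||_L² / ||u'||_L² = 5/(8*π).
Sharp Poincaré constant on H^1_0(0, 5/2) is C_P = L/π = 5/(2*π), achieved by sin(2*π/5·x).
This is the k = 4 harmonic; the ratio L/(kπ) is strictly less than C_P = L/π, consistent with the sharp inequality ||u||_L² ≤ C_P ||u'||_L².


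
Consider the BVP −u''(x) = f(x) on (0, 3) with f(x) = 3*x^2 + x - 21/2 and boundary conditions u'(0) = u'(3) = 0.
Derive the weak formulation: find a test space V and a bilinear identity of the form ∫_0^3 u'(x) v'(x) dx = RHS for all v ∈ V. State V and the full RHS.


V = H^1(0, 3) (no boundary constraint on v; u is determined up to an additive constant); weak form: ∫_0^3 u'v' dx = ∫_0^3 (3*x^2 + x - 21/2) v dx for all v ∈ V.

Multiply both sides by a test function v and integrate from 0 to 3:
  ∫_0^3 −u''(x) v(x) dx = ∫_0^3 f(x) v(x) dx.
Integrate the LHS by parts once:
  ∫_0^3 −u'' v dx = −[u'(x) v(x)]_0^3 + ∫_0^3 u'(x) v'(x) dx.
Thus ∫_0^3 u'(x) v'(x) dx = ∫_0^3 f(x) v(x) dx + [u'(x) v(x)]_0^3.
Choose V so that boundary terms are either known or forced to vanish.
u has homogeneous Neumann: u'(0) = u'(3) = 0. So [u' v]_0^3 = 0·v(3) − 0·v(0) = 0 for any v; take V = H^1(0, 3).
Weak formulation: find u (satisfying any essential BC) such that ∫_0^3 u'(x) v'(x) dx = ∫_0^3 f v dx for all v ∈ V (homogeneous Neumann, so boundary terms vanish).
Substituting f(x) = 3*x^2 + x - 21/2, the right-hand side is ∫_0^3 (3*x^2 + x - 21/2) v dx.
Compatibility check (pure Neumann): taking v ≡ 1 ∈ V gives 0 = ∫_0^3 f dx + (0) − (0), i.e. ∫_0^3 f dx must equal u'(0) − u'(3) = 0. Indeed ∫_0^3 (3*x^2 + x - 21/2) dx = 0, so the data are compatible. The solution is then unique only up to an additive constant (fix it e.g. by requiring ∫_0^3 u dx = 0).


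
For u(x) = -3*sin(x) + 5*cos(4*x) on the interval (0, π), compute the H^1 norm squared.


||u||_{H^1(0,π)}^2 = 68 + 443*π/2

u'(x) = -20*sin(4*x) - 3*cos(x).
Expand u² and (u')² and integrate term by term on (0, π), using: for integers n ≥ 1, ∫_0^π sin²(nx) dx = ∫_0^π cos²(nx) dx = π/2; for n ≠ n', ∫_0^π sin(nx)sin(n'x) dx = ∫_0^π cos(nx)cos(n'x) dx = 0; and by product-to-sum, ∫_0^π sin(nx)cos(n'x) dx = ½∫_0^π [sin((n+n')x) + sin((n−n')x)] dx, which is 0 when n+n' is even and 2n/(n²−n'²) when n+n' is odd (it need not vanish on (0, π)).
  u² squared terms: (-3)²·∫sin(x)² dx = 9·π/2 = 9*π/2;  (5)²·∫cos(4x)² dx = 25·π/2 = 25*π/2.
  u² cross terms: 2·(-3)·(5)·∫sin(x)·cos(4x) dx = -30·(-2/15) = 4.
  So ∫_0^π u² dx = 9*π/2 + 25*π/2 + 4 = 4 + 17*π.
  (u')² squared terms: (-20)²·∫sin(4x)² dx = 400·π/2 = 200*π;  (-3)²·∫cos(x)² dx = 9·π/2 = 9*π/2.
  (u')² cross terms: 2·(-20)·(-3)·∫sin(4x)·cos(x) dx = 120·(8/15) = 64.
  So ∫_0^π (u')² dx = 200*π + 9*π/2 + 64 = 64 + 409*π/2.
||u||_{H^1}^2 = (4 + 17*π) + (64 + 409*π/2) = 68 + 443*π/2.


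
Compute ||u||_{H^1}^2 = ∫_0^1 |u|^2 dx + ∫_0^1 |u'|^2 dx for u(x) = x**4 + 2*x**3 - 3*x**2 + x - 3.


||u||_{H^1}^2 = 97/9

The H^1 norm (squared) on an interval (0, L) is
  ||u||_{H^1}^2 = ∫_0^L u(x)^2 dx + ∫_0^L u'(x)^2 dx.
Compute u'(x) = 4*x**3 + 6*x**2 - 6*x + 1.
Then u(x)^2 = x**8 + 4*x**7 - 2*x**6 - 10*x**5 + 7*x**4 - 18*x**3 + 19*x**2 - 6*x + 9 and u'(x)^2 = 16*x**6 + 48*x**5 - 12*x**4 - 64*x**3 + 48*x**2 - 12*x + 1.
Integrate each monomial from 0 to 1 using ∫_0^1 c·x^n dx = c·1^(n+1)/(n+1):
  ∫_0^1 u(x)^2 dx = ∫_0^1 (x^8 + 4*x^7 - 2*x^6 - 10*x^5 + 7*x^4 - 18*x^3 + 19*x^2 - 6*x + 9) dx. Term by term:
    ∫_0^1 x^8 dx = 1/9;  ∫_0^1 4*x^7 dx = 1/2;  ∫_0^1 -2*x^6 dx = -2/7;
    ∫_0^1 -10*x^5 dx = -5/3;  ∫_0^1 7*x^4 dx = 7/5;  ∫_0^1 -18*x^3 dx = -9/2;
    ∫_0^1 19*x^2 dx = 19/3;  ∫_0^1 -6*x dx = -3;  ∫_0^1 9 dx = 9.
  Sum: 1/9 + 1/2 − 2/7 − 5/3 + 7/5 − 9/2 + 19/3 − 3 + 9 = 2486/315.
  ∫_0^1 u'(x)^2 dx = ∫_0^1 (16*x^6 + 48*x^5 - 12*x^4 - 64*x^3 + 48*x^2 - 12*x + 1) dx. Term by term:
    ∫_0^1 16*x^6 dx = 16/7;  ∫_0^1 48*x^5 dx = 8;  ∫_0^1 -12*x^4 dx = -12/5;
    ∫_0^1 -64*x^3 dx = -16;  ∫_0^1 48*x^2 dx = 16;  ∫_0^1 -12*x dx = -6;
    ∫_0^1 1 dx = 1.
  Sum: 16/7 + 8 − 12/5 − 16 + 16 − 6 + 1 = 101/35.
Adding: ||u||_{H^1}^2 = 2486/315 + 101/35 = 97/9.


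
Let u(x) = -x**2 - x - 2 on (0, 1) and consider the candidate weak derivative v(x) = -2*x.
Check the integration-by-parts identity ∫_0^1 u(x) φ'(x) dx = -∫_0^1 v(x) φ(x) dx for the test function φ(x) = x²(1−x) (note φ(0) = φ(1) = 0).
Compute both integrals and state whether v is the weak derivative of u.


LHS = 11/60, RHS = 1/10. No, v is not the weak derivative of u.

u(x) = -x**2 - x - 2, classical derivative u'(x) = -2*x - 1.
φ(x) = x²(1−x), so φ'(x) = x*(2 - 3*x).
Note φ(0) = φ(1) = 0, so the boundary term u·φ vanishes.
LHS = ∫_0^1 u(x) φ'(x) dx = ∫_0^1 (3*x^4 + x^3 + 4*x^2 - 4*x) dx. Term by term:
  ∫_0^1 3*x^4 dx = 3/5;  ∫_0^1 x^3 dx = 1/4;  ∫_0^1 4*x^2 dx = 4/3;
  ∫_0^1 -4*x dx = -2.
Sum: 3/5 + 1/4 + 4/3 − 2 = 11/60.
So LHS = 11/60.
∫_0^1 v(x) φ(x) dx = ∫_0^1 (2*x^4 - 2*x^3) dx. Term by term:
  ∫_0^1 2*x^4 dx = 2/5;  ∫_0^1 -2*x^3 dx = -1/2.
Sum: 2/5 − 1/2 = -1/10.
So RHS = -∫_0^1 v(x) φ(x) dx = 1/10.
LHS − RHS = 1/12 ≠ 0, so the identity fails.
(For a valid weak derivative the identity must hold for EVERY test function, in particular this one. The failure shows v is NOT the weak derivative of u.)
Correct weak derivative would be u'(x) = -2*x - 1.


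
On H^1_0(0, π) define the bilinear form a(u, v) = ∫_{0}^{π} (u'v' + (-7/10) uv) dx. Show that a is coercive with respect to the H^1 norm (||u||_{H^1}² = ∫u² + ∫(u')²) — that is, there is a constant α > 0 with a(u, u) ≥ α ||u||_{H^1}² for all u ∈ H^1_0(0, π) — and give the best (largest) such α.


α = 3/20

Coercivity of a(·,·) on H^1_0(0, π) means a(u, u) ≥ α ||u||_{H^1}² for every u ∈ H^1_0.
The interval has length L = π, and Poincaré/coercivity depend only on L. Here a(u, u) = ∫(u')² + (-7/10)·∫u².
Here c = -7/10 < 0 with |c| < (π/L)² = 1, so coercivity still holds. The condition a(u,u) ≥ α||u||_{H^1}² reads (1−α)∫(u')² ≥ (α−c)∫u². Any admissible α is ≤ 1 (rapidly oscillating u have ∫u²/∫(u')² → 0), and α = 1 would force 0 ≥ (1−c)∫u², impossible since c < 1; so 1−α > 0. By the sharp Poincaré inequality on H^1_0 of an interval of length L, ∫(u')² ≥ (π/L)²∫u² with equality for the first sine mode sin(π(x−x₀)/L) (x₀ the left endpoint), so the inequality holds for all u iff (1−α)(π/L)² ≥ α − c, i.e. α ≤ ((π/L)² + c)/((π/L)² + 1) = (1 + c(L/π)²)/(1 + (L/π)²). (Direct route, valid since c ≤ 0: Poincaré gives c∫u² ≥ c(L/π)²∫(u')², so a(u,u) ≥ (1 + c(L/π)²)∫(u')², while ||u||_{H^1}² ≤ (1 + (L/π)²)∫(u')²; dividing yields the same α.) With (π/L)² = 1 and c = -7/10, the largest admissible constant is α = ((π/L)² + c)/((π/L)² + 1).
Simplifying, α = 3/20.


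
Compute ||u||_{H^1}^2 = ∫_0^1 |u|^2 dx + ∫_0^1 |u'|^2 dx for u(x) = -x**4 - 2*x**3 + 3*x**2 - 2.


||u||_{H^1}^2 = 433/90

The H^1 norm (squared) on an interval (0, L) is
  ||u||_{H^1}^2 = ∫_0^L u(x)^2 dx + ∫_0^L u'(x)^2 dx.
Compute u'(x) = -4*x**3 - 6*x**2 + 6*x.
Then u(x)^2 = x**8 + 4*x**7 - 2*x**6 - 12*x**5 + 13*x**4 + 8*x**3 - 12*x**2 + 4 and u'(x)^2 = 16*x**6 + 48*x**5 - 12*x**4 - 72*x**3 + 36*x**2.
Integrate each monomial from 0 to 1 using ∫_0^1 c·x^n dx = c·1^(n+1)/(n+1):
  ∫_0^1 u(x)^2 dx = ∫_0^1 (x^8 + 4*x^7 - 2*x^6 - 12*x^5 + 13*x^4 + 8*x^3 - 12*x^2 + 4) dx. Term by term:
    ∫_0^1 x^8 dx = 1/9;  ∫_0^1 4*x^7 dx = 1/2;  ∫_0^1 -2*x^6 dx = -2/7;
    ∫_0^1 -12*x^5 dx = -2;  ∫_0^1 13*x^4 dx = 13/5;  ∫_0^1 8*x^3 dx = 2;
    ∫_0^1 -12*x^2 dx = -4;  ∫_0^1 4 dx = 4.
  Sum: 1/9 + 1/2 − 2/7 − 2 + 13/5 + 2 − 4 + 4 = 1843/630.
  ∫_0^1 u'(x)^2 dx = ∫_0^1 (16*x^6 + 48*x^5 - 12*x^4 - 72*x^3 + 36*x^2) dx. Term by term:
    ∫_0^1 16*x^6 dx = 16/7;  ∫_0^1 48*x^5 dx = 8;  ∫_0^1 -12*x^4 dx = -12/5;
    ∫_0^1 -72*x^3 dx = -18;  ∫_0^1 36*x^2 dx = 12.
  Sum: 16/7 + 8 − 12/5 − 18 + 12 = 66/35.
Adding: ||u||_{H^1}^2 = 1843/630 + 66/35 = 433/90.


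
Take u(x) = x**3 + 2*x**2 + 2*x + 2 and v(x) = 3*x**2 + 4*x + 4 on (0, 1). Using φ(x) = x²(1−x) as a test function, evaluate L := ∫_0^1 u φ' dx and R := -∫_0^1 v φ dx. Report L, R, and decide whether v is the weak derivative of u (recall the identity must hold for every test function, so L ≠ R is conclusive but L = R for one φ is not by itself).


LHS = -7/15, RHS = -19/30. No, v is not the weak derivative of u.

u(x) = x**3 + 2*x**2 + 2*x + 2, classical derivative u'(x) = 3*x**2 + 4*x + 2.
φ(x) = x²(1−x), so φ'(x) = x*(2 - 3*x).
Note φ(0) = φ(1) = 0, so the boundary term u·φ vanishes.
LHS = ∫_0^1 u(x) φ'(x) dx = ∫_0^1 (-3*x^5 - 4*x^4 - 2*x^3 - 2*x^2 + 4*x) dx. Term by term:
  ∫_0^1 -3*x^5 dx = -1/2;  ∫_0^1 -4*x^4 dx = -4/5;  ∫_0^1 -2*x^3 dx = -1/2;
  ∫_0^1 -2*x^2 dx = -2/3;  ∫_0^1 4*x dx = 2.
Sum: -1/2 − 4/5 − 1/2 − 2/3 + 2 = -7/15.
So LHS = -7/15.
∫_0^1 v(x) φ(x) dx = ∫_0^1 (-3*x^5 - x^4 + 4*x^2) dx. Term by term:
  ∫_0^1 -3*x^5 dx = -1/2;  ∫_0^1 -x^4 dx = -1/5;  ∫_0^1 4*x^2 dx = 4/3.
Sum: -1/2 − 1/5 + 4/3 = 19/30.
So RHS = -∫_0^1 v(x) φ(x) dx = -19/30.
LHS − RHS = 1/6 ≠ 0, so the identity fails.
(For a valid weak derivative the identity must hold for EVERY test function, in particular this one. The failure shows v is NOT the weak derivative of u.)
Correct weak derivative would be u'(x) = 3*x**2 + 4*x + 2.


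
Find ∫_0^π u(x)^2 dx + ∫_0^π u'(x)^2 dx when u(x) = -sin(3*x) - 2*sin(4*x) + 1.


||u||_{H^1(0,π)}^2 = -4/3 + 40*π

u'(x) = -3*cos(3*x) - 8*cos(4*x).
Expand u² and (u')² and integrate term by term on (0, π), using: for integers n ≥ 1, ∫_0^π sin²(nx) dx = ∫_0^π cos²(nx) dx = π/2; for n ≠ n', ∫_0^π sin(nx)sin(n'x) dx = ∫_0^π cos(nx)cos(n'x) dx = 0; and by product-to-sum, ∫_0^π sin(nx)cos(n'x) dx = ½∫_0^π [sin((n+n')x) + sin((n−n')x)] dx, which is 0 when n+n' is even and 2n/(n²−n'²) when n+n' is odd (it need not vanish on (0, π)). For the constant mode: ∫_0^π 1 dx = π, ∫_0^π cos(nx) dx = 0, ∫_0^π sin(nx) dx = (1−(−1)^n)/n.
  u² squared terms: (1)²·∫1 dx = 1·π = π;  (-1)²·∫sin(3x)² dx = 1·π/2 = π/2;  (-2)²·∫sin(4x)² dx = 4·π/2 = 2*π.
  u² cross terms: 2·(1)·(-1)·∫1·sin(3x) dx = -2·(2/3) = -4/3;  2·(1)·(-2)·∫1·sin(4x) dx = -4·(0) = 0;  2·(-1)·(-2)·∫sin(3x)·sin(4x) dx = 4·(0) = 0.
  So ∫_0^π u² dx = π + π/2 + 2*π − 4/3 + 0 + 0 = -4/3 + 7*π/2.
  (u')² squared terms: (-8)²·∫cos(4x)² dx = 64·π/2 = 32*π;  (-3)²·∫cos(3x)² dx = 9·π/2 = 9*π/2.
  (u')² cross terms: 2·(-8)·(-3)·∫cos(4x)·cos(3x) dx = 48·(0) = 0.
  So ∫_0^π (u')² dx = 32*π + 9*π/2 + 0 = 73*π/2.
||u||_{H^1}^2 = (-4/3 + 7*π/2) + (73*π/2) = -4/3 + 40*π.


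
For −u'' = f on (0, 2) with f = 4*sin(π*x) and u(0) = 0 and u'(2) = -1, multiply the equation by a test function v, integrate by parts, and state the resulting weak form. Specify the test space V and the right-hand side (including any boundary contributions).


V = {v ∈ H^1(0, 2) : v(0) = 0} (test functions vanish at x = 0 where u is specified); weak form: ∫_0^2 u'v' dx = ∫_0^2 (4*sin(π*x)) v dx − v(2) for all v ∈ V.

Multiply both sides by a test function v and integrate from 0 to 2:
  ∫_0^2 −u''(x) v(x) dx = ∫_0^2 f(x) v(x) dx.
Integrate the LHS by parts once:
  ∫_0^2 −u'' v dx = −[u'(x) v(x)]_0^2 + ∫_0^2 u'(x) v'(x) dx.
Thus ∫_0^2 u'(x) v'(x) dx = ∫_0^2 f(x) v(x) dx + [u'(x) v(x)]_0^2.
Choose V so that boundary terms are either known or forced to vanish.
Mixed BC: u(0) = 0 (Dirichlet) and u'(2) = -1 (Neumann). Define V = {v ∈ H^1(0, 2) : v(0) = 0}. Then [u' v]_0^2 = u'(2)·v(2) − u'(0)·0 = − v(2).
Weak formulation: find u (satisfying any essential BC) such that ∫_0^2 u'(x) v'(x) dx = ∫_0^2 f v dx − v(2) for all v ∈ V (Dirichlet at 0 absorbed into V; Neumann datum at x = 2 contributes the boundary term).
Substituting f(x) = 4*sin(π*x), the right-hand side is ∫_0^2 (4*sin(π*x)) v dx − v(2).


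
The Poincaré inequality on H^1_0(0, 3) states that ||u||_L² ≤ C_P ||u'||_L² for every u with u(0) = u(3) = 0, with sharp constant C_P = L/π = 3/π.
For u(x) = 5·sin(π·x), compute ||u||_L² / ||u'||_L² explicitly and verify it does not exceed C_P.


||u||_L² / ||u'||_L² = 1/π < C_P = 3/π.

u(x) = 5·sin(π·x), so u'(x) = 5*π*cos(π*x).
Writing u(x) = A·sin(kπx/L) with A = 5 and k = 3, use ∫_0^L sin²(kπx/L) dx = L/2 and ∫_0^L cos²(kπx/L) dx = L/2.
u² = 25·sin²(π·x) and (u')² = 25*π^2·cos²(π·x), and each of sin², cos² integrates to L/2 = 3/2 over (0, 3).
∫_0^3 u² dx = 75/2, so ||u||_L² = 5*sqrt(6)/2.
∫_0^3 (u')² dx = 75*π^2/2, so ||u'||_L² = 5*sqrt(6)*π/2.
Ratio ||u||_L² / ||u'||_L² = 1/π.
Sharp Poincaré constant on H^1_0(0, 3) is C_P = L/π = 3/π, achieved by sin(π/3·x).
This is the k = 3 harmonic; the ratio L/(kπ) is strictly less than C_P = L/π, consistent with the sharp inequality ||u||_L² ≤ C_P ||u'||_L².
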